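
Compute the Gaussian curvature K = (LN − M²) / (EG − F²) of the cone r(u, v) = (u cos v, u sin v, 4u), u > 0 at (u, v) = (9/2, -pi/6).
K = 0

Coefficients of the first fundamental form: E = 17, F = 0, G = u^2.
Coefficients of the second fundamental form: L = 0, M = 0, N = 4*sqrt(17)*u^2/(17*Abs(u)).
Assemble K = (LN − M²)/(EG − F²) = 0. At (u, v) = (9/2, -pi/6): K = 0.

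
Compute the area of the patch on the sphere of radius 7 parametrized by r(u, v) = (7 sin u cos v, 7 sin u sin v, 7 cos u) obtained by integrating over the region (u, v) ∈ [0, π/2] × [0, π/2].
Area = 49*pi/2

Area = ∫∫ √(EG − F²) du dv with √(EG − F²) = 49*Abs(sin(u)). Integrating over [0, π/2] × [0, π/2] gives 49*pi/2.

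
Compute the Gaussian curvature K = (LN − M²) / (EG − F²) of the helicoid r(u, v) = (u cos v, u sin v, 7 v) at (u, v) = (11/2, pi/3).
K = -784/100489

Coefficients of the first fundamental form: E = 1, F = 0, G = u^2 + 49.
Coefficients of the second fundamental form: L = 0, M = -7/sqrt(u^2 + 49), N = 0.
Assemble K = (LN − M²)/(EG − F²) = -49/(u^2 + 49)^2. At (u, v) = (11/2, pi/3): K = -784/100489.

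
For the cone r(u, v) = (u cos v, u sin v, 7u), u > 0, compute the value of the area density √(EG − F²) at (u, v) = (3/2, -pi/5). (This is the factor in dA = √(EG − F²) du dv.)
√(EG − F²)|_{(3/2, -pi/5)} = 15*sqrt(2)/2

E = 50, F = 0, G = u^2, so EG − F² = 50*u^2. Taking the positive square root: √(EG − F²) = 5*sqrt(2)*Abs(u). At (u, v) = (3/2, -pi/5): 15*sqrt(2)/2.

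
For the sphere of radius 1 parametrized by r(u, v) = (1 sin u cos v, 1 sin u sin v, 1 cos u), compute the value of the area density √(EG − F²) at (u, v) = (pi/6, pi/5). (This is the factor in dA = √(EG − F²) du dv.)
√(EG − F²)|_{(pi/6, pi/5)} = 1/2

E = 1, F = 0, G = sin(u)^2, so EG − F² = sin(u)^2. Taking the positive square root: √(EG − F²) = Abs(sin(u)). At (u, v) = (pi/6, pi/5): 1/2.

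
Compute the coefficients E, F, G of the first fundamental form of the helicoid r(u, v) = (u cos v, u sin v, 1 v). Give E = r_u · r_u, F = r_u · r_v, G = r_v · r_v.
E = 1;  F = 0;  G = u^2 + 1

Compute partials: r_u = (cos(v), sin(v), 0), r_v = (-u*sin(v), u*cos(v), 1). Then
  E = r_u · r_u = 1,
  F = r_u · r_v = 0,
  G = r_v · r_v = u^2 + 1.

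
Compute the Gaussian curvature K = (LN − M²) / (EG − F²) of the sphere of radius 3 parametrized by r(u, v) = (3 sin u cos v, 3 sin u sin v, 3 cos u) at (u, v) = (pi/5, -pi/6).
K = 1/9

Coefficients of the first fundamental form: E = 9, F = 0, G = 9*sin(u)^2.
Coefficients of the second fundamental form: L = -3*sin(u)/Abs(sin(u)), M = 0, N = -3*sin(u)^3/Abs(sin(u)).
Assemble K = (LN − M²)/(EG − F²) = 1/9. At (u, v) = (pi/5, -pi/6): K = 1/9.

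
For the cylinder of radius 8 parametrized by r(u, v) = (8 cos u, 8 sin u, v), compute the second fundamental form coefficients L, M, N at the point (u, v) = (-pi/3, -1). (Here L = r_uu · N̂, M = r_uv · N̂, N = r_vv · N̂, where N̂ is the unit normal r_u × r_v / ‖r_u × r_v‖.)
L = -8;  M = 0;  N = 0

Compute the unit normal N̂(u, v) = (cos(u), sin(u), 0), and the second partials r_uu, r_uv, r_vv. Take dot products:
  L(u, v) = r_uu · N̂ = -8,
  M(u, v) = r_uv · N̂ = 0,
  N(u, v) = r_vv · N̂ = 0.
Evaluating at (u, v) = (-pi/3, -1):
  L = -8, M = 0, N = 0.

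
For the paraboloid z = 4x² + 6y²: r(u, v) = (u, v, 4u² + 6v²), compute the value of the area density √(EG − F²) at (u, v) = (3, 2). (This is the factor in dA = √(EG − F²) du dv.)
√(EG − F²)|_{(3, 2)} = sqrt(1153)

E = 64*u^2 + 1, F = 96*u*v, G = 144*v^2 + 1, so EG − F² = 64*u^2 + 144*v^2 + 1. Taking the positive square root: √(EG − F²) = sqrt(64*u^2 + 144*v^2 + 1). At (u, v) = (3, 2): sqrt(1153).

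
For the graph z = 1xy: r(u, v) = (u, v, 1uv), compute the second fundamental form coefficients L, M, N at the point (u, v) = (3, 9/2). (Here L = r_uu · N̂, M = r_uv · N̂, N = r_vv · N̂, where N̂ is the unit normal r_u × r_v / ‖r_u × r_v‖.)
L = 0;  M = 2/11;  N = 0

Compute the unit normal N̂(u, v) = (-v/sqrt(u^2 + v^2 + 1), -u/sqrt(u^2 + v^2 + 1), 1/sqrt(u^2 + v^2 + 1)), and the second partials r_uu, r_uv, r_vv. Take dot products:
  L(u, v) = r_uu · N̂ = 0,
  M(u, v) = r_uv · N̂ = 1/sqrt(u^2 + v^2 + 1),
  N(u, v) = r_vv · N̂ = 0.
Evaluating at (u, v) = (3, 9/2):
  L = 0, M = 2/11, N = 0.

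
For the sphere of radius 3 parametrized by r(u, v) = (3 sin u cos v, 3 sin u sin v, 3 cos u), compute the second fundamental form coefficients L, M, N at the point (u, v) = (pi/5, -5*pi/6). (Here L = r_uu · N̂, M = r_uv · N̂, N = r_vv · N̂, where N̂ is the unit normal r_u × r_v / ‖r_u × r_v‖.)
L = -3;  M = 0;  N = -15/8 + 3*sqrt(5)/8

Compute the unit normal N̂(u, v) = (sin(u)^2*cos(v)/Abs(sin(u)), sin(u)^2*sin(v)/Abs(sin(u)), sin(2*u)/(2*Abs(sin(u)))), and the second partials r_uu, r_uv, r_vv. Take dot products:
  L(u, v) = r_uu · N̂ = -3*sin(u)/Abs(sin(u)),
  M(u, v) = r_uv · N̂ = 0,
  N(u, v) = r_vv · N̂ = -3*sin(u)^3/Abs(sin(u)).
Evaluating at (u, v) = (pi/5, -5*pi/6):
  L = -3, M = 0, N = -15/8 + 3*sqrt(5)/8.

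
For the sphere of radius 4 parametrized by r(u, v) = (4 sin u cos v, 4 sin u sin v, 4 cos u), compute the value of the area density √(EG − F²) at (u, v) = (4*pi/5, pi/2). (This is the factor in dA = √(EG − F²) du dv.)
√(EG − F²)|_{(4*pi/5, pi/2)} = 4*sqrt(10 - 2*sqrt(5))

E = 16, F = 0, G = 16*sin(u)^2, so EG − F² = 256*sin(u)^2. Taking the positive square root: √(EG − F²) = 16*Abs(sin(u)). At (u, v) = (4*pi/5, pi/2): 4*sqrt(10 - 2*sqrt(5)).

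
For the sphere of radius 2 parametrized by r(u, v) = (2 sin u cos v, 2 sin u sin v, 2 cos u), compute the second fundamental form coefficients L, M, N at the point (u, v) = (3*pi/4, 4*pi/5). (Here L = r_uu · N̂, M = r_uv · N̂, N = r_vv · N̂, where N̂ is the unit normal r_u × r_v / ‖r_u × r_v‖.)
L = -2;  M = 0;  N = -1

Compute the unit normal N̂(u, v) = (sin(u)^2*cos(v)/Abs(sin(u)), sin(u)^2*sin(v)/Abs(sin(u)), sin(2*u)/(2*Abs(sin(u)))), and the second partials r_uu, r_uv, r_vv. Take dot products:
  L(u, v) = r_uu · N̂ = -2*sin(u)/Abs(sin(u)),
  M(u, v) = r_uv · N̂ = 0,
  N(u, v) = r_vv · N̂ = -2*sin(u)^3/Abs(sin(u)).
Evaluating at (u, v) = (3*pi/4, 4*pi/5):
  L = -2, M = 0, N = -1.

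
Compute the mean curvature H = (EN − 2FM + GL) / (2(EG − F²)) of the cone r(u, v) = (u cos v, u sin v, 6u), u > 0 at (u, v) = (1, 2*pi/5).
H = 3*sqrt(37)/37

With E = 37, F = 0, G = u^2, L = 0, M = 0, N = 6*sqrt(37)*u^2/(37*Abs(u)), assemble
  H = (EN − 2FM + GL) / (2(EG − F²)) = 3*sqrt(37)/(37*Abs(u)).
At (u, v) = (1, 2*pi/5): H = 3*sqrt(37)/37.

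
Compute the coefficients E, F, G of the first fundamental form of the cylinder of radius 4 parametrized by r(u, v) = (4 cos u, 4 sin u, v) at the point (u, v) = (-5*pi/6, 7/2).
E = 16;  F = 0;  G = 1

Partials: r_u = (-4*sin(u), 4*cos(u), 0), r_v = (0, 0, 1). As functions of (u, v):
  E = r_u · r_u = 16,
  F = r_u · r_v = 0,
  G = r_v · r_v = 1.
Evaluating at (u, v) = (-5*pi/6, 7/2): E = 16, F = 0, G = 1.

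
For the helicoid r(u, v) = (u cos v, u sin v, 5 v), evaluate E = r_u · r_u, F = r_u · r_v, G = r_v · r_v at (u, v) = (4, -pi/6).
E = 1;  F = 0;  G = 41

Partials: r_u = (cos(v), sin(v), 0), r_v = (-u*sin(v), u*cos(v), 5). As functions of (u, v):
  E = r_u · r_u = 1,
  F = r_u · r_v = 0,
  G = r_v · r_v = u^2 + 25.
Evaluating at (u, v) = (4, -pi/6): E = 1, F = 0, G = 41.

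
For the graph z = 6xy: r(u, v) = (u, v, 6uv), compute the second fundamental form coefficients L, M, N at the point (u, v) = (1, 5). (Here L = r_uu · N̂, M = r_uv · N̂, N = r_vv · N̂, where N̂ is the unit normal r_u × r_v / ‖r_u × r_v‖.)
L = 0;  M = 6*sqrt(937)/937;  N = 0

Compute the unit normal N̂(u, v) = (-6*v/sqrt(36*u^2 + 36*v^2 + 1), -6*u/sqrt(36*u^2 + 36*v^2 + 1), 1/sqrt(36*u^2 + 36*v^2 + 1)), and the second partials r_uu, r_uv, r_vv. Take dot products:
  L(u, v) = r_uu · N̂ = 0,
  M(u, v) = r_uv · N̂ = 6/sqrt(36*u^2 + 36*v^2 + 1),
  N(u, v) = r_vv · N̂ = 0.
Evaluating at (u, v) = (1, 5):
  L = 0, M = 6*sqrt(937)/937, N = 0.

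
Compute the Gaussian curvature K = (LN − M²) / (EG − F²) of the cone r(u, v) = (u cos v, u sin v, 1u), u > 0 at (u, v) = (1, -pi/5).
K = 0

Coefficients of the first fundamental form: E = 2, F = 0, G = u^2.
Coefficients of the second fundamental form: L = 0, M = 0, N = sqrt(2)*u^2/(2*Abs(u)).
Assemble K = (LN − M²)/(EG − F²) = 0. At (u, v) = (1, -pi/5): K = 0.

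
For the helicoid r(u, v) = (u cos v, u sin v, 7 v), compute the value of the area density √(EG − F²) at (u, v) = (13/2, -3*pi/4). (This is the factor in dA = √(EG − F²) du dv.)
√(EG − F²)|_{(13/2, -3*pi/4)} = sqrt(365)/2

E = 1, F = 0, G = u^2 + 49, so EG − F² = u^2 + 49. Taking the positive square root: √(EG − F²) = sqrt(u^2 + 49). At (u, v) = (13/2, -3*pi/4): sqrt(365)/2.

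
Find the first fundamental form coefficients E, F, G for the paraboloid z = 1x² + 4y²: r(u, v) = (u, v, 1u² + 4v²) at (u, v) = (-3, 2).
E = 37;  F = -96;  G = 257

Partials: r_u = (1, 0, 2*u), r_v = (0, 1, 8*v). As functions of (u, v):
  E = r_u · r_u = 4*u^2 + 1,
  F = r_u · r_v = 16*u*v,
  G = r_v · r_v = 64*v^2 + 1.
Evaluating at (u, v) = (-3, 2): E = 37, F = -96, G = 257.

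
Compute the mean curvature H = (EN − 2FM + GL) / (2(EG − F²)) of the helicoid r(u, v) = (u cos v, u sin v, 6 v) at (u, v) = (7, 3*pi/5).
H = 0

With E = 1, F = 0, G = u^2 + 36, L = 0, M = -6/sqrt(u^2 + 36), N = 0, assemble
  H = (EN − 2FM + GL) / (2(EG − F²)) = 0.
At (u, v) = (7, 3*pi/5): H = 0.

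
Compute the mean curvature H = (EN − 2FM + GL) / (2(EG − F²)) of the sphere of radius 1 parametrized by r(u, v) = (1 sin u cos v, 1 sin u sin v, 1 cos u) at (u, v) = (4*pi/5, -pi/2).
H = -1

With E = 1, F = 0, G = sin(u)^2, L = -sin(u)/Abs(sin(u)), M = 0, N = -sin(u)^3/Abs(sin(u)), assemble
  H = (EN − 2FM + GL) / (2(EG − F²)) = -sin(u)/Abs(sin(u)).
At (u, v) = (4*pi/5, -pi/2): H = -1.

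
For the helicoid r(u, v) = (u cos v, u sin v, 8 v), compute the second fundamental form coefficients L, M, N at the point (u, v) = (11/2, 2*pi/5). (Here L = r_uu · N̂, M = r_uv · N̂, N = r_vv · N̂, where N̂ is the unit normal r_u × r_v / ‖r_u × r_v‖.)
L = 0;  M = -16*sqrt(377)/377;  N = 0

Compute the unit normal N̂(u, v) = (8*sin(v)/sqrt(u^2 + 64), -8*cos(v)/sqrt(u^2 + 64), u/sqrt(u^2 + 64)), and the second partials r_uu, r_uv, r_vv. Take dot products:
  L(u, v) = r_uu · N̂ = 0,
  M(u, v) = r_uv · N̂ = -8/sqrt(u^2 + 64),
  N(u, v) = r_vv · N̂ = 0.
Evaluating at (u, v) = (11/2, 2*pi/5):
  L = 0, M = -16*sqrt(377)/377, N = 0.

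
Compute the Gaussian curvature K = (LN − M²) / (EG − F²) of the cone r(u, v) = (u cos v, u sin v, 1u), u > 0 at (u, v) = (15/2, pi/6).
K = 0

Coefficients of the first fundamental form: E = 2, F = 0, G = u^2.
Coefficients of the second fundamental form: L = 0, M = 0, N = sqrt(2)*u^2/(2*Abs(u)).
Assemble K = (LN − M²)/(EG − F²) = 0. At (u, v) = (15/2, pi/6): K = 0.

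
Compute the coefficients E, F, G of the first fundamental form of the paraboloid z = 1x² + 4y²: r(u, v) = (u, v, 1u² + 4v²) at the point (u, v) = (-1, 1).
E = 5;  F = -16;  G = 65

Partials: r_u = (1, 0, 2*u), r_v = (0, 1, 8*v). As functions of (u, v):
  E = r_u · r_u = 4*u^2 + 1,
  F = r_u · r_v = 16*u*v,
  G = r_v · r_v = 64*v^2 + 1.
Evaluating at (u, v) = (-1, 1): E = 5, F = -16, G = 65.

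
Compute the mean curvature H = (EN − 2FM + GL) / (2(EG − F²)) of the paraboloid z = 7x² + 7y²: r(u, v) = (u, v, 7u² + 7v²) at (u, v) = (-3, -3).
H = 24710*sqrt(3529)/12453841

With E = 196*u^2 + 1, F = 196*u*v, G = 196*v^2 + 1, L = 14/sqrt(196*u^2 + 196*v^2 + 1), M = 0, N = 14/sqrt(196*u^2 + 196*v^2 + 1), assemble
  H = (EN − 2FM + GL) / (2(EG − F²)) = 14*(98*u^2 + 98*v^2 + 1)/(196*u^2 + 196*v^2 + 1)^(3/2).
At (u, v) = (-3, -3): H = 24710*sqrt(3529)/12453841.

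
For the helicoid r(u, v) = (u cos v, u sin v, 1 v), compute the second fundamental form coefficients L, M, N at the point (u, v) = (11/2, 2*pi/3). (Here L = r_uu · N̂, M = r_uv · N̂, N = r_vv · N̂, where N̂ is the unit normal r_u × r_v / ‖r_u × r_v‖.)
L = 0;  M = -2*sqrt(5)/25;  N = 0

Compute the unit normal N̂(u, v) = (sin(v)/sqrt(u^2 + 1), -cos(v)/sqrt(u^2 + 1), u/sqrt(u^2 + 1)), and the second partials r_uu, r_uv, r_vv. Take dot products:
  L(u, v) = r_uu · N̂ = 0,
  M(u, v) = r_uv · N̂ = -1/sqrt(u^2 + 1),
  N(u, v) = r_vv · N̂ = 0.
Evaluating at (u, v) = (11/2, 2*pi/3):
  L = 0, M = -2*sqrt(5)/25, N = 0.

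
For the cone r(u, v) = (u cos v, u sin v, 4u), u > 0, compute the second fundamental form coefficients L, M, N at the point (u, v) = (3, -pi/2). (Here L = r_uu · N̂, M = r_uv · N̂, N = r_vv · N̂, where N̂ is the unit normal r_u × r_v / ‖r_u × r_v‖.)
L = 0;  M = 0;  N = 12*sqrt(17)/17

Compute the unit normal N̂(u, v) = (-4*sqrt(17)*u*cos(v)/(17*Abs(u)), -4*sqrt(17)*u*sin(v)/(17*Abs(u)), sqrt(17)*u/(17*Abs(u))), and the second partials r_uu, r_uv, r_vv. Take dot products:
  L(u, v) = r_uu · N̂ = 0,
  M(u, v) = r_uv · N̂ = 0,
  N(u, v) = r_vv · N̂ = 4*sqrt(17)*u^2/(17*Abs(u)).
Evaluating at (u, v) = (3, -pi/2):
  L = 0, M = 0, N = 12*sqrt(17)/17.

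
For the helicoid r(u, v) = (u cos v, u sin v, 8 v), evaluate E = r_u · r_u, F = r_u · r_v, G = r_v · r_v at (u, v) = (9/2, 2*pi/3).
E = 1;  F = 0;  G = 337/4

Partials: r_u = (cos(v), sin(v), 0), r_v = (-u*sin(v), u*cos(v), 8). As functions of (u, v):
  E = r_u · r_u = 1,
  F = r_u · r_v = 0,
  G = r_v · r_v = u^2 + 64.
Evaluating at (u, v) = (9/2, 2*pi/3): E = 1, F = 0, G = 337/4.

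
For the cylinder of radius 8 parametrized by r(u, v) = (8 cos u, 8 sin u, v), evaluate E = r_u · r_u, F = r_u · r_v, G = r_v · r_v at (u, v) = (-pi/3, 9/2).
E = 64;  F = 0;  G = 1

Partials: r_u = (-8*sin(u), 8*cos(u), 0), r_v = (0, 0, 1). As functions of (u, v):
  E = r_u · r_u = 64,
  F = r_u · r_v = 0,
  G = r_v · r_v = 1.
Evaluating at (u, v) = (-pi/3, 9/2): E = 64, F = 0, G = 1.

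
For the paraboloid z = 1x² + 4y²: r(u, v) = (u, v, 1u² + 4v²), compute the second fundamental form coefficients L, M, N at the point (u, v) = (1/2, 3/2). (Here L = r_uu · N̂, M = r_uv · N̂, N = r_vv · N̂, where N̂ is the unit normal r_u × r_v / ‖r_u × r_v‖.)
L = sqrt(146)/73;  M = 0;  N = 4*sqrt(146)/73

Compute the unit normal N̂(u, v) = (-2*u/sqrt(4*u^2 + 64*v^2 + 1), -8*v/sqrt(4*u^2 + 64*v^2 + 1), 1/sqrt(4*u^2 + 64*v^2 + 1)), and the second partials r_uu, r_uv, r_vv. Take dot products:
  L(u, v) = r_uu · N̂ = 2/sqrt(4*u^2 + 64*v^2 + 1),
  M(u, v) = r_uv · N̂ = 0,
  N(u, v) = r_vv · N̂ = 8/sqrt(4*u^2 + 64*v^2 + 1).
Evaluating at (u, v) = (1/2, 3/2):
  L = sqrt(146)/73, M = 0, N = 4*sqrt(146)/73.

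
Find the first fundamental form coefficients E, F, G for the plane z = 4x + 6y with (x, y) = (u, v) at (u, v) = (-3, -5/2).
E = 17;  F = 24;  G = 37

Partials: r_u = (1, 0, 4), r_v = (0, 1, 6). As functions of (u, v):
  E = r_u · r_u = 17,
  F = r_u · r_v = 24,
  G = r_v · r_v = 37.
Evaluating at (u, v) = (-3, -5/2): E = 17, F = 24, G = 37.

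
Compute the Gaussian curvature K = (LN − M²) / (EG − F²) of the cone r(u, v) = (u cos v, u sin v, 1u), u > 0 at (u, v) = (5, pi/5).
K = 0

Coefficients of the first fundamental form: E = 2, F = 0, G = u^2.
Coefficients of the second fundamental form: L = 0, M = 0, N = sqrt(2)*u^2/(2*Abs(u)).
Assemble K = (LN − M²)/(EG − F²) = 0. At (u, v) = (5, pi/5): K = 0.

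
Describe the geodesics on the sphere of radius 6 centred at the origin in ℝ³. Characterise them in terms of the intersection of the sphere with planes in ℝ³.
Geodesics on the sphere of radius 6 are great circles — circles of radius 6 obtained as the intersection of the sphere with planes through the origin (the centre of the sphere).

A curve α(t) of nonzero constant speed on the sphere of radius 6 is a geodesic iff its acceleration α̈ is everywhere normal to the surface, i.e. parallel to the radial vector α(t). Then d/dt(α × α̇) = α̇ × α̇ + α × α̈ = 0, so α × α̇ is a constant vector n ≠ 0 and α(t) · n = 0 for all t: α lies in the plane through the origin with normal n. The intersection of that plane with the sphere is a circle of radius 6 (a great circle). Conversely, a great circle traversed at constant speed has centripetal acceleration pointing at the origin, hence normal to the sphere, so every great circle is a geodesic.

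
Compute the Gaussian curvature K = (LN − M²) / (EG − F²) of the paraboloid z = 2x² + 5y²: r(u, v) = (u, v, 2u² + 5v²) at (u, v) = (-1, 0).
K = 40/289

Coefficients of the first fundamental form: E = 16*u^2 + 1, F = 40*u*v, G = 100*v^2 + 1.
Coefficients of the second fundamental form: L = 4/sqrt(16*u^2 + 100*v^2 + 1), M = 0, N = 10/sqrt(16*u^2 + 100*v^2 + 1).
Assemble K = (LN − M²)/(EG − F²) = 40/(256*u^4 + 3200*u^2*v^2 + 32*u^2 + 10000*v^4 + 200*v^2 + 1). At (u, v) = (-1, 0): K = 40/289.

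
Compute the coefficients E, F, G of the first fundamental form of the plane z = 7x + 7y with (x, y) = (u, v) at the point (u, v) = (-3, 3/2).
E = 50;  F = 49;  G = 50

Partials: r_u = (1, 0, 7), r_v = (0, 1, 7). As functions of (u, v):
  E = r_u · r_u = 50,
  F = r_u · r_v = 49,
  G = r_v · r_v = 50.
Evaluating at (u, v) = (-3, 3/2): E = 50, F = 49, G = 50.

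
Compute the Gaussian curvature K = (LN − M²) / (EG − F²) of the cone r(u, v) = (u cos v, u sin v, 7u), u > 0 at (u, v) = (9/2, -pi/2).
K = 0

Coefficients of the first fundamental form: E = 50, F = 0, G = u^2.
Coefficients of the second fundamental form: L = 0, M = 0, N = 7*sqrt(2)*u^2/(10*Abs(u)).
Assemble K = (LN − M²)/(EG − F²) = 0. At (u, v) = (9/2, -pi/2): K = 0.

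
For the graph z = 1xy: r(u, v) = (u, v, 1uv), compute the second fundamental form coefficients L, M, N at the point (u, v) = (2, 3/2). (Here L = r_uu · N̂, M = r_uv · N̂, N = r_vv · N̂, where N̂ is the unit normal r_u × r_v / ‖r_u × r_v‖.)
L = 0;  M = 2*sqrt(29)/29;  N = 0

Compute the unit normal N̂(u, v) = (-v/sqrt(u^2 + v^2 + 1), -u/sqrt(u^2 + v^2 + 1), 1/sqrt(u^2 + v^2 + 1)), and the second partials r_uu, r_uv, r_vv. Take dot products:
  L(u, v) = r_uu · N̂ = 0,
  M(u, v) = r_uv · N̂ = 1/sqrt(u^2 + v^2 + 1),
  N(u, v) = r_vv · N̂ = 0.
Evaluating at (u, v) = (2, 3/2):
  L = 0, M = 2*sqrt(29)/29, N = 0.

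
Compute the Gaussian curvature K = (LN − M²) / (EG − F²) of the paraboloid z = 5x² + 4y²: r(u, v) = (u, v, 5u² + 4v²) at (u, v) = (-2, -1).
K = 16/43245

Coefficients of the first fundamental form: E = 100*u^2 + 1, F = 80*u*v, G = 64*v^2 + 1.
Coefficients of the second fundamental form: L = 10/sqrt(100*u^2 + 64*v^2 + 1), M = 0, N = 8/sqrt(100*u^2 + 64*v^2 + 1).
Assemble K = (LN − M²)/(EG − F²) = 80/(10000*u^4 + 12800*u^2*v^2 + 200*u^2 + 4096*v^4 + 128*v^2 + 1). At (u, v) = (-2, -1): K = 16/43245.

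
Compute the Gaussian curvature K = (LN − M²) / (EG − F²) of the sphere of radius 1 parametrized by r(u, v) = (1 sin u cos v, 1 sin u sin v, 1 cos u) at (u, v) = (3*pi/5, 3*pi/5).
K = 1

Coefficients of the first fundamental form: E = 1, F = 0, G = sin(u)^2.
Coefficients of the second fundamental form: L = -sin(u)/Abs(sin(u)), M = 0, N = -sin(u)^3/Abs(sin(u)).
Assemble K = (LN − M²)/(EG − F²) = 1. At (u, v) = (3*pi/5, 3*pi/5): K = 1.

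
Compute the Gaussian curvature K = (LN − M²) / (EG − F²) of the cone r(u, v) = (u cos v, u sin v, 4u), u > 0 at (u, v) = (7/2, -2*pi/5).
K = 0

Coefficients of the first fundamental form: E = 17, F = 0, G = u^2.
Coefficients of the second fundamental form: L = 0, M = 0, N = 4*sqrt(17)*u^2/(17*Abs(u)).
Assemble K = (LN − M²)/(EG − F²) = 0. At (u, v) = (7/2, -2*pi/5): K = 0.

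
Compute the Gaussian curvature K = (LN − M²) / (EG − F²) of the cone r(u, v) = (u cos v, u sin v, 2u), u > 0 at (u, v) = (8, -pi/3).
K = 0

Coefficients of the first fundamental form: E = 5, F = 0, G = u^2.
Coefficients of the second fundamental form: L = 0, M = 0, N = 2*sqrt(5)*u^2/(5*Abs(u)).
Assemble K = (LN − M²)/(EG − F²) = 0. At (u, v) = (8, -pi/3): K = 0.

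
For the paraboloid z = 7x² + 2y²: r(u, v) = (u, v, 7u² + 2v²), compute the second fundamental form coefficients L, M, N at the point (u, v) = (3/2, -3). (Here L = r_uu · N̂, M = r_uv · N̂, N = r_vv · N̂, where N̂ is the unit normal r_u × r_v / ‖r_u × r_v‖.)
L = 7*sqrt(586)/293;  M = 0;  N = 2*sqrt(586)/293

Compute the unit normal N̂(u, v) = (-14*u/sqrt(196*u^2 + 16*v^2 + 1), -4*v/sqrt(196*u^2 + 16*v^2 + 1), 1/sqrt(196*u^2 + 16*v^2 + 1)), and the second partials r_uu, r_uv, r_vv. Take dot products:
  L(u, v) = r_uu · N̂ = 14/sqrt(196*u^2 + 16*v^2 + 1),
  M(u, v) = r_uv · N̂ = 0,
  N(u, v) = r_vv · N̂ = 4/sqrt(196*u^2 + 16*v^2 + 1).
Evaluating at (u, v) = (3/2, -3):
  L = 7*sqrt(586)/293, M = 0, N = 2*sqrt(586)/293.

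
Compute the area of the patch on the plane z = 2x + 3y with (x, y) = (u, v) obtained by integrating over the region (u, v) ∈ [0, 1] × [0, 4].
Area = 4*sqrt(14)

Area = ∫∫ √(EG − F²) du dv with √(EG − F²) = sqrt(14). Integrating over [0, 1] × [0, 4] gives 4*sqrt(14).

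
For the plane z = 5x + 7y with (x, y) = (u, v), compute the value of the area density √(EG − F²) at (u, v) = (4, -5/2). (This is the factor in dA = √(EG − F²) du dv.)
√(EG − F²)|_{(4, -5/2)} = 5*sqrt(3)

E = 26, F = 35, G = 50, so EG − F² = 75. Taking the positive square root: √(EG − F²) = 5*sqrt(3). At (u, v) = (4, -5/2): 5*sqrt(3).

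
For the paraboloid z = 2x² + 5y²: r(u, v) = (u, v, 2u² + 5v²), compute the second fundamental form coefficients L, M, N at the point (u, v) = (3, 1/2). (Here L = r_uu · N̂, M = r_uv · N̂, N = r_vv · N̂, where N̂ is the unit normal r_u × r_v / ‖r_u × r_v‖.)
L = 2*sqrt(170)/85;  M = 0;  N = sqrt(170)/17

Compute the unit normal N̂(u, v) = (-4*u/sqrt(16*u^2 + 100*v^2 + 1), -10*v/sqrt(16*u^2 + 100*v^2 + 1), 1/sqrt(16*u^2 + 100*v^2 + 1)), and the second partials r_uu, r_uv, r_vv. Take dot products:
  L(u, v) = r_uu · N̂ = 4/sqrt(16*u^2 + 100*v^2 + 1),
  M(u, v) = r_uv · N̂ = 0,
  N(u, v) = r_vv · N̂ = 10/sqrt(16*u^2 + 100*v^2 + 1).
Evaluating at (u, v) = (3, 1/2):
  L = 2*sqrt(170)/85, M = 0, N = sqrt(170)/17.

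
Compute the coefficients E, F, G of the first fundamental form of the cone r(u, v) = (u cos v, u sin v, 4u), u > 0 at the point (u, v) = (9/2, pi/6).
E = 17;  F = 0;  G = 81/4

Partials: r_u = (cos(v), sin(v), 4), r_v = (-u*sin(v), u*cos(v), 0). As functions of (u, v):
  E = r_u · r_u = 17,
  F = r_u · r_v = 0,
  G = r_v · r_v = u^2.
Evaluating at (u, v) = (9/2, pi/6): E = 17, F = 0, G = 81/4.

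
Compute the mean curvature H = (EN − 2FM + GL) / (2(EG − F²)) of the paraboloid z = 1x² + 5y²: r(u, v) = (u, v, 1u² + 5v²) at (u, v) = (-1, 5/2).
H = 31*sqrt(70)/6300

With E = 4*u^2 + 1, F = 20*u*v, G = 100*v^2 + 1, L = 2/sqrt(4*u^2 + 100*v^2 + 1), M = 0, N = 10/sqrt(4*u^2 + 100*v^2 + 1), assemble
  H = (EN − 2FM + GL) / (2(EG − F²)) = 2*(10*u^2 + 50*v^2 + 3)/(4*u^2 + 100*v^2 + 1)^(3/2).
At (u, v) = (-1, 5/2): H = 31*sqrt(70)/6300.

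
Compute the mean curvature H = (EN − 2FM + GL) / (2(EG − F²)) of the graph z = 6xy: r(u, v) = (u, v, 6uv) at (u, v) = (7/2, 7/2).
H = -2646*sqrt(883)/779689

With E = 36*v^2 + 1, F = 36*u*v, G = 36*u^2 + 1, L = 0, M = 6/sqrt(36*u^2 + 36*v^2 + 1), N = 0, assemble
  H = (EN − 2FM + GL) / (2(EG − F²)) = -216*u*v/(36*u^2 + 36*v^2 + 1)^(3/2).
At (u, v) = (7/2, 7/2): H = -2646*sqrt(883)/779689.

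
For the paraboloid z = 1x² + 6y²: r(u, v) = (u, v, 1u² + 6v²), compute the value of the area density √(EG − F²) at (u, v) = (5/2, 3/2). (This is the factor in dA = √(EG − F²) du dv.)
√(EG − F²)|_{(5/2, 3/2)} = 5*sqrt(14)

E = 4*u^2 + 1, F = 24*u*v, G = 144*v^2 + 1, so EG − F² = 4*u^2 + 144*v^2 + 1. Taking the positive square root: √(EG − F²) = sqrt(4*u^2 + 144*v^2 + 1). At (u, v) = (5/2, 3/2): 5*sqrt(14).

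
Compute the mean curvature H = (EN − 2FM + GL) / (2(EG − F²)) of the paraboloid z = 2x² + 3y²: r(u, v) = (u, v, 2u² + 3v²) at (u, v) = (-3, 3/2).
H = 599*sqrt(226)/51076

With E = 16*u^2 + 1, F = 24*u*v, G = 36*v^2 + 1, L = 4/sqrt(16*u^2 + 36*v^2 + 1), M = 0, N = 6/sqrt(16*u^2 + 36*v^2 + 1), assemble
  H = (EN − 2FM + GL) / (2(EG − F²)) = (48*u^2 + 72*v^2 + 5)/(16*u^2 + 36*v^2 + 1)^(3/2).
At (u, v) = (-3, 3/2): H = 599*sqrt(226)/51076.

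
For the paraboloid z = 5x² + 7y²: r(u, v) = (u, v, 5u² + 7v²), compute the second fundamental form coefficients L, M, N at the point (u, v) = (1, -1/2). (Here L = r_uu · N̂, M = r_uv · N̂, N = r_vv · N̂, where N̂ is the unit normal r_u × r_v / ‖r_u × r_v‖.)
L = sqrt(6)/3;  M = 0;  N = 7*sqrt(6)/15

Compute the unit normal N̂(u, v) = (-10*u/sqrt(100*u^2 + 196*v^2 + 1), -14*v/sqrt(100*u^2 + 196*v^2 + 1), 1/sqrt(100*u^2 + 196*v^2 + 1)), and the second partials r_uu, r_uv, r_vv. Take dot products:
  L(u, v) = r_uu · N̂ = 10/sqrt(100*u^2 + 196*v^2 + 1),
  M(u, v) = r_uv · N̂ = 0,
  N(u, v) = r_vv · N̂ = 14/sqrt(100*u^2 + 196*v^2 + 1).
Evaluating at (u, v) = (1, -1/2):
  L = sqrt(6)/3, M = 0, N = 7*sqrt(6)/15.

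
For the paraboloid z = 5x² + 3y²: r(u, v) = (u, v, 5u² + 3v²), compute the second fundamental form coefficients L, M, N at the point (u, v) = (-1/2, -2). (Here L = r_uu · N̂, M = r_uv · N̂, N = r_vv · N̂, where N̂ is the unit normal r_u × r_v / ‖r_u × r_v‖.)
L = sqrt(170)/17;  M = 0;  N = 3*sqrt(170)/85

Compute the unit normal N̂(u, v) = (-10*u/sqrt(100*u^2 + 36*v^2 + 1), -6*v/sqrt(100*u^2 + 36*v^2 + 1), 1/sqrt(100*u^2 + 36*v^2 + 1)), and the second partials r_uu, r_uv, r_vv. Take dot products:
  L(u, v) = r_uu · N̂ = 10/sqrt(100*u^2 + 36*v^2 + 1),
  M(u, v) = r_uv · N̂ = 0,
  N(u, v) = r_vv · N̂ = 6/sqrt(100*u^2 + 36*v^2 + 1).
Evaluating at (u, v) = (-1/2, -2):
  L = sqrt(170)/17, M = 0, N = 3*sqrt(170)/85.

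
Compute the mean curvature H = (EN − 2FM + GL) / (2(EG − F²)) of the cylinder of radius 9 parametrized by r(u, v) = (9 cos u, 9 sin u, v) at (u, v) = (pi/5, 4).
H = -1/18

With E = 81, F = 0, G = 1, L = -9, M = 0, N = 0, assemble
  H = (EN − 2FM + GL) / (2(EG − F²)) = -1/18.
At (u, v) = (pi/5, 4): H = -1/18.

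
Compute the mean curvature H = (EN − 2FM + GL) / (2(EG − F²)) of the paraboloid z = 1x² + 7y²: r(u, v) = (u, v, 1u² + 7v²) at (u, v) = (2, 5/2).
H = 1345*sqrt(138)/514188

With E = 4*u^2 + 1, F = 28*u*v, G = 196*v^2 + 1, L = 2/sqrt(4*u^2 + 196*v^2 + 1), M = 0, N = 14/sqrt(4*u^2 + 196*v^2 + 1), assemble
  H = (EN − 2FM + GL) / (2(EG − F²)) = 4*(7*u^2 + 49*v^2 + 2)/(4*u^2 + 196*v^2 + 1)^(3/2).
At (u, v) = (2, 5/2): H = 1345*sqrt(138)/514188.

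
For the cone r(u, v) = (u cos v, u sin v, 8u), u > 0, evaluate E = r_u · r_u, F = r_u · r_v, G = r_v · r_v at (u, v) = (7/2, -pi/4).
E = 65;  F = 0;  G = 49/4

Partials: r_u = (cos(v), sin(v), 8), r_v = (-u*sin(v), u*cos(v), 0). As functions of (u, v):
  E = r_u · r_u = 65,
  F = r_u · r_v = 0,
  G = r_v · r_v = u^2.
Evaluating at (u, v) = (7/2, -pi/4): E = 65, F = 0, G = 49/4.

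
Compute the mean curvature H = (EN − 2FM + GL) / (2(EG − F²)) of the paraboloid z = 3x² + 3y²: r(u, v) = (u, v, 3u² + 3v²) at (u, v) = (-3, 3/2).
H = 1221*sqrt(406)/164836

With E = 36*u^2 + 1, F = 36*u*v, G = 36*v^2 + 1, L = 6/sqrt(36*u^2 + 36*v^2 + 1), M = 0, N = 6/sqrt(36*u^2 + 36*v^2 + 1), assemble
  H = (EN − 2FM + GL) / (2(EG − F²)) = 6*(18*u^2 + 18*v^2 + 1)/(36*u^2 + 36*v^2 + 1)^(3/2).
At (u, v) = (-3, 3/2): H = 1221*sqrt(406)/164836.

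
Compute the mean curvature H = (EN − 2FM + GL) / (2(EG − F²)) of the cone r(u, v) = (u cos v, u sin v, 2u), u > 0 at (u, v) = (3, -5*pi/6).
H = sqrt(5)/15

With E = 5, F = 0, G = u^2, L = 0, M = 0, N = 2*sqrt(5)*u^2/(5*Abs(u)), assemble
  H = (EN − 2FM + GL) / (2(EG − F²)) = sqrt(5)/(5*Abs(u)).
At (u, v) = (3, -5*pi/6): H = sqrt(5)/15.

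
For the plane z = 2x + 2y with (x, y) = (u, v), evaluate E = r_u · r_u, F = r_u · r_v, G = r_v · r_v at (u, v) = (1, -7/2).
E = 5;  F = 4;  G = 5

Partials: r_u = (1, 0, 2), r_v = (0, 1, 2). As functions of (u, v):
  E = r_u · r_u = 5,
  F = r_u · r_v = 4,
  G = r_v · r_v = 5.
Evaluating at (u, v) = (1, -7/2): E = 5, F = 4, G = 5.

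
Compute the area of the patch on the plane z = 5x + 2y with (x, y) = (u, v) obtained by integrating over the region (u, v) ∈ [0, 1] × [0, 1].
Area = sqrt(30)

Area = ∫∫ √(EG − F²) du dv with √(EG − F²) = sqrt(30). Integrating over [0, 1] × [0, 1] gives sqrt(30).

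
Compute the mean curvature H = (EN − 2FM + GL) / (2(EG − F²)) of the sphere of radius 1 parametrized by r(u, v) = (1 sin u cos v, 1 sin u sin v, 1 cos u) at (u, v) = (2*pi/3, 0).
H = -1

With E = 1, F = 0, G = sin(u)^2, L = -sin(u)/Abs(sin(u)), M = 0, N = -sin(u)^3/Abs(sin(u)), assemble
  H = (EN − 2FM + GL) / (2(EG − F²)) = -sin(u)/Abs(sin(u)).
At (u, v) = (2*pi/3, 0): H = -1.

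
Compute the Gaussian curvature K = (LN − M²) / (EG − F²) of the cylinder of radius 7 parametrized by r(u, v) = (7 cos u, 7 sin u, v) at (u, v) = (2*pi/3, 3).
K = 0

Coefficients of the first fundamental form: E = 49, F = 0, G = 1.
Coefficients of the second fundamental form: L = -7, M = 0, N = 0.
Assemble K = (LN − M²)/(EG − F²) = 0. At (u, v) = (2*pi/3, 3): K = 0.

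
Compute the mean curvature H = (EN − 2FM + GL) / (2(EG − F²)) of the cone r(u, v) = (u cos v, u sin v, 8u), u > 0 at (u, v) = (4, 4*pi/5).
H = sqrt(65)/65

With E = 65, F = 0, G = u^2, L = 0, M = 0, N = 8*sqrt(65)*u^2/(65*Abs(u)), assemble
  H = (EN − 2FM + GL) / (2(EG − F²)) = 4*sqrt(65)/(65*Abs(u)).
At (u, v) = (4, 4*pi/5): H = sqrt(65)/65.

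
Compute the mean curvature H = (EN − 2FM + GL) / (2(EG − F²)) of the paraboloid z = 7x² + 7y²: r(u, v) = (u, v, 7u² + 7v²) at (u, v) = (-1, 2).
H = 6874*sqrt(109)/320787

With E = 196*u^2 + 1, F = 196*u*v, G = 196*v^2 + 1, L = 14/sqrt(196*u^2 + 196*v^2 + 1), M = 0, N = 14/sqrt(196*u^2 + 196*v^2 + 1), assemble
  H = (EN − 2FM + GL) / (2(EG − F²)) = 14*(98*u^2 + 98*v^2 + 1)/(196*u^2 + 196*v^2 + 1)^(3/2).
At (u, v) = (-1, 2): H = 6874*sqrt(109)/320787.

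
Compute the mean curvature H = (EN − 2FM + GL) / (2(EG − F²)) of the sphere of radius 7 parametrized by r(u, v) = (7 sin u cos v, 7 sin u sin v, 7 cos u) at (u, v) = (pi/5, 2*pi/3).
H = -1/7

With E = 49, F = 0, G = 49*sin(u)^2, L = -7*sin(u)/Abs(sin(u)), M = 0, N = -7*sin(u)^3/Abs(sin(u)), assemble
  H = (EN − 2FM + GL) / (2(EG − F²)) = -sin(u)/(7*Abs(sin(u))).
At (u, v) = (pi/5, 2*pi/3): H = -1/7.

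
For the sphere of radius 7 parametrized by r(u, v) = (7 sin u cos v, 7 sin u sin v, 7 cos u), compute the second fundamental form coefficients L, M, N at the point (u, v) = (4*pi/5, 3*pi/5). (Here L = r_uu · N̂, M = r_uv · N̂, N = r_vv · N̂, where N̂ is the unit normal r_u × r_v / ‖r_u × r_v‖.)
L = -7;  M = 0;  N = -35/8 + 7*sqrt(5)/8

Compute the unit normal N̂(u, v) = (sin(u)^2*cos(v)/Abs(sin(u)), sin(u)^2*sin(v)/Abs(sin(u)), sin(2*u)/(2*Abs(sin(u)))), and the second partials r_uu, r_uv, r_vv. Take dot products:
  L(u, v) = r_uu · N̂ = -7*sin(u)/Abs(sin(u)),
  M(u, v) = r_uv · N̂ = 0,
  N(u, v) = r_vv · N̂ = -7*sin(u)^3/Abs(sin(u)).
Evaluating at (u, v) = (4*pi/5, 3*pi/5):
  L = -7, M = 0, N = -35/8 + 7*sqrt(5)/8.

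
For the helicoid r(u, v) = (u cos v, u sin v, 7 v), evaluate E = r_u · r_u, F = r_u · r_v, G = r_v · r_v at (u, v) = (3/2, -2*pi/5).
E = 1;  F = 0;  G = 205/4

Partials: r_u = (cos(v), sin(v), 0), r_v = (-u*sin(v), u*cos(v), 7). As functions of (u, v):
  E = r_u · r_u = 1,
  F = r_u · r_v = 0,
  G = r_v · r_v = u^2 + 49.
Evaluating at (u, v) = (3/2, -2*pi/5): E = 1, F = 0, G = 205/4.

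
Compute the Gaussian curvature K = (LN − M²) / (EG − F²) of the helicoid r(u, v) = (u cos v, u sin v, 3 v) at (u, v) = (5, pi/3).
K = -9/1156

Coefficients of the first fundamental form: E = 1, F = 0, G = u^2 + 9.
Coefficients of the second fundamental form: L = 0, M = -3/sqrt(u^2 + 9), N = 0.
Assemble K = (LN − M²)/(EG − F²) = -9/(u^2 + 9)^2. At (u, v) = (5, pi/3): K = -9/1156.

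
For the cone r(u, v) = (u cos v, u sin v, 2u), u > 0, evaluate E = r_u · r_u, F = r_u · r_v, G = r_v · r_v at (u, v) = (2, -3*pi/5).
E = 5;  F = 0;  G = 4

Partials: r_u = (cos(v), sin(v), 2), r_v = (-u*sin(v), u*cos(v), 0). As functions of (u, v):
  E = r_u · r_u = 5,
  F = r_u · r_v = 0,
  G = r_v · r_v = u^2.
Evaluating at (u, v) = (2, -3*pi/5): E = 5, F = 0, G = 4.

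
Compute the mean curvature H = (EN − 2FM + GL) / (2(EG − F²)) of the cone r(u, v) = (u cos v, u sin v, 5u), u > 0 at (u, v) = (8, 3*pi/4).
H = 5*sqrt(26)/416

With E = 26, F = 0, G = u^2, L = 0, M = 0, N = 5*sqrt(26)*u^2/(26*Abs(u)), assemble
  H = (EN − 2FM + GL) / (2(EG − F²)) = 5*sqrt(26)/(52*Abs(u)).
At (u, v) = (8, 3*pi/4): H = 5*sqrt(26)/416.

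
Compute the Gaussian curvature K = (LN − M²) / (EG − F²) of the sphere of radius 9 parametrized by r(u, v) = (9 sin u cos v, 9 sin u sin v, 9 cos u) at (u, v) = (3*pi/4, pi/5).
K = 1/81

Coefficients of the first fundamental form: E = 81, F = 0, G = 81*sin(u)^2.
Coefficients of the second fundamental form: L = -9*sin(u)/Abs(sin(u)), M = 0, N = -9*sin(u)^3/Abs(sin(u)).
Assemble K = (LN − M²)/(EG − F²) = 1/81. At (u, v) = (3*pi/4, pi/5): K = 1/81.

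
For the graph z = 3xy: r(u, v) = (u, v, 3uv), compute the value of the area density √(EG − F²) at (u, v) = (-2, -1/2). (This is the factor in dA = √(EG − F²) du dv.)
√(EG − F²)|_{(-2, -1/2)} = sqrt(157)/2

E = 9*v^2 + 1, F = 9*u*v, G = 9*u^2 + 1, so EG − F² = 9*u^2 + 9*v^2 + 1. Taking the positive square root: √(EG − F²) = sqrt(9*u^2 + 9*v^2 + 1). At (u, v) = (-2, -1/2): sqrt(157)/2.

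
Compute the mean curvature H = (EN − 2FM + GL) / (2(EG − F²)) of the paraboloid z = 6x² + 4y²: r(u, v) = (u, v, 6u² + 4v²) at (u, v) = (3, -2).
H = 6730*sqrt(1553)/2411809

With E = 144*u^2 + 1, F = 96*u*v, G = 64*v^2 + 1, L = 12/sqrt(144*u^2 + 64*v^2 + 1), M = 0, N = 8/sqrt(144*u^2 + 64*v^2 + 1), assemble
  H = (EN − 2FM + GL) / (2(EG − F²)) = 2*(288*u^2 + 192*v^2 + 5)/(144*u^2 + 64*v^2 + 1)^(3/2).
At (u, v) = (3, -2): H = 6730*sqrt(1553)/2411809.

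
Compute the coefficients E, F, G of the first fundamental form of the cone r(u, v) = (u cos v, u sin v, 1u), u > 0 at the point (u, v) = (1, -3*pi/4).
E = 2;  F = 0;  G = 1

Partials: r_u = (cos(v), sin(v), 1), r_v = (-u*sin(v), u*cos(v), 0). As functions of (u, v):
  E = r_u · r_u = 2,
  F = r_u · r_v = 0,
  G = r_v · r_v = u^2.
Evaluating at (u, v) = (1, -3*pi/4): E = 2, F = 0, G = 1.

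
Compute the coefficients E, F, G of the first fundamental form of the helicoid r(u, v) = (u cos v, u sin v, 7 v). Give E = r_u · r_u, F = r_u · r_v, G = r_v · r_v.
E = 1;  F = 0;  G = u^2 + 49

Compute partials: r_u = (cos(v), sin(v), 0), r_v = (-u*sin(v), u*cos(v), 7). Then
  E = r_u · r_u = 1,
  F = r_u · r_v = 0,
  G = r_v · r_v = u^2 + 49.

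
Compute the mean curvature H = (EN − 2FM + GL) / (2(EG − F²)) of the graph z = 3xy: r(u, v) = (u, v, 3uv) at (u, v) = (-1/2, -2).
H = -216*sqrt(157)/24649

With E = 9*v^2 + 1, F = 9*u*v, G = 9*u^2 + 1, L = 0, M = 3/sqrt(9*u^2 + 9*v^2 + 1), N = 0, assemble
  H = (EN − 2FM + GL) / (2(EG − F²)) = -27*u*v/(9*u^2 + 9*v^2 + 1)^(3/2).
At (u, v) = (-1/2, -2): H = -216*sqrt(157)/24649.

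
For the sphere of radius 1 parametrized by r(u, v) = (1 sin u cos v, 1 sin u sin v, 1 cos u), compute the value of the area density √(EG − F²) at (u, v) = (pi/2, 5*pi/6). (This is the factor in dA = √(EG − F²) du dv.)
√(EG − F²)|_{(pi/2, 5*pi/6)} = 1

E = 1, F = 0, G = sin(u)^2, so EG − F² = sin(u)^2. Taking the positive square root: √(EG − F²) = Abs(sin(u)). At (u, v) = (pi/2, 5*pi/6): 1.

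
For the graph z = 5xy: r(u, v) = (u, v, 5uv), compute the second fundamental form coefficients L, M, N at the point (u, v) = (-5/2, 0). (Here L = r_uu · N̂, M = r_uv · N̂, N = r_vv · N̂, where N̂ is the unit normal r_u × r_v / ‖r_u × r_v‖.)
L = 0;  M = 10*sqrt(629)/629;  N = 0

Compute the unit normal N̂(u, v) = (-5*v/sqrt(25*u^2 + 25*v^2 + 1), -5*u/sqrt(25*u^2 + 25*v^2 + 1), 1/sqrt(25*u^2 + 25*v^2 + 1)), and the second partials r_uu, r_uv, r_vv. Take dot products:
  L(u, v) = r_uu · N̂ = 0,
  M(u, v) = r_uv · N̂ = 5/sqrt(25*u^2 + 25*v^2 + 1),
  N(u, v) = r_vv · N̂ = 0.
Evaluating at (u, v) = (-5/2, 0):
  L = 0, M = 10*sqrt(629)/629, N = 0.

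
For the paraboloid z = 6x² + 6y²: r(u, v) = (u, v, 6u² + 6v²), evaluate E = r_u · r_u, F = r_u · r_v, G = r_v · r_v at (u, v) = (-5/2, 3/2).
E = 901;  F = -540;  G = 325

Partials: r_u = (1, 0, 12*u), r_v = (0, 1, 12*v). As functions of (u, v):
  E = r_u · r_u = 144*u^2 + 1,
  F = r_u · r_v = 144*u*v,
  G = r_v · r_v = 144*v^2 + 1.
Evaluating at (u, v) = (-5/2, 3/2): E = 901, F = -540, G = 325.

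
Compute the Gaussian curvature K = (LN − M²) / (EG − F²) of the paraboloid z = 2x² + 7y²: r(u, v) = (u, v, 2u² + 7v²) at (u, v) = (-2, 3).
K = 56/3345241

Coefficients of the first fundamental form: E = 16*u^2 + 1, F = 56*u*v, G = 196*v^2 + 1.
Coefficients of the second fundamental form: L = 4/sqrt(16*u^2 + 196*v^2 + 1), M = 0, N = 14/sqrt(16*u^2 + 196*v^2 + 1).
Assemble K = (LN − M²)/(EG − F²) = 56/(256*u^4 + 6272*u^2*v^2 + 32*u^2 + 38416*v^4 + 392*v^2 + 1). At (u, v) = (-2, 3): K = 56/3345241.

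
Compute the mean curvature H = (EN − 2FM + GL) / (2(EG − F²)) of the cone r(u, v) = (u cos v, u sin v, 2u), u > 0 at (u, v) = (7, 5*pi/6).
H = sqrt(5)/35

With E = 5, F = 0, G = u^2, L = 0, M = 0, N = 2*sqrt(5)*u^2/(5*Abs(u)), assemble
  H = (EN − 2FM + GL) / (2(EG − F²)) = sqrt(5)/(5*Abs(u)).
At (u, v) = (7, 5*pi/6): H = sqrt(5)/35.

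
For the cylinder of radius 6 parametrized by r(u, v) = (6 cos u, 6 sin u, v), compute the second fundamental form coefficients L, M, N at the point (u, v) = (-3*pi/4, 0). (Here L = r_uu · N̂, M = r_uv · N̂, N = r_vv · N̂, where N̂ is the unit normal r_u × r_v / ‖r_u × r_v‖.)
L = -6;  M = 0;  N = 0

Compute the unit normal N̂(u, v) = (cos(u), sin(u), 0), and the second partials r_uu, r_uv, r_vv. Take dot products:
  L(u, v) = r_uu · N̂ = -6,
  M(u, v) = r_uv · N̂ = 0,
  N(u, v) = r_vv · N̂ = 0.
Evaluating at (u, v) = (-3*pi/4, 0):
  L = -6, M = 0, N = 0.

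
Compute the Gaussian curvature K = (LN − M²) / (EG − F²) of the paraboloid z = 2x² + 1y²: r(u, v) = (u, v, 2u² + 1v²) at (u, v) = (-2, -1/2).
K = 2/1089

Coefficients of the first fundamental form: E = 16*u^2 + 1, F = 8*u*v, G = 4*v^2 + 1.
Coefficients of the second fundamental form: L = 4/sqrt(16*u^2 + 4*v^2 + 1), M = 0, N = 2/sqrt(16*u^2 + 4*v^2 + 1).
Assemble K = (LN − M²)/(EG − F²) = 8/(256*u^4 + 128*u^2*v^2 + 32*u^2 + 16*v^4 + 8*v^2 + 1). At (u, v) = (-2, -1/2): K = 2/1089.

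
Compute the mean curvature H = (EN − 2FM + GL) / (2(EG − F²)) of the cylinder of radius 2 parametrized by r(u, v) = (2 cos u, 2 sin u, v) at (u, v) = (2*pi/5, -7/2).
H = -1/4

With E = 4, F = 0, G = 1, L = -2, M = 0, N = 0, assemble
  H = (EN − 2FM + GL) / (2(EG − F²)) = -1/4.
At (u, v) = (2*pi/5, -7/2): H = -1/4.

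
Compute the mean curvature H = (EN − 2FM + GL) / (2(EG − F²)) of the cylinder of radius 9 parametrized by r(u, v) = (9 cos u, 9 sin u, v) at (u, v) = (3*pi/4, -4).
H = -1/18

With E = 81, F = 0, G = 1, L = -9, M = 0, N = 0, assemble
  H = (EN − 2FM + GL) / (2(EG − F²)) = -1/18.
At (u, v) = (3*pi/4, -4): H = -1/18.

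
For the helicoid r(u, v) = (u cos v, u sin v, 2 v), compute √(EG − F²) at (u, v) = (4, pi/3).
√(EG − F²)|_{(4, pi/3)} = 2*sqrt(5)

E = 1, F = 0, G = u^2 + 4; EG − F² = u^2 + 4; √(EG − F²) = sqrt(u^2 + 4). At the given point: 2*sqrt(5).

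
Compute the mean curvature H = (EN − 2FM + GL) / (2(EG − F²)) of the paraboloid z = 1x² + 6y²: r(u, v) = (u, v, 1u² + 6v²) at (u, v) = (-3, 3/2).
H = 547/6859

With E = 4*u^2 + 1, F = 24*u*v, G = 144*v^2 + 1, L = 2/sqrt(4*u^2 + 144*v^2 + 1), M = 0, N = 12/sqrt(4*u^2 + 144*v^2 + 1), assemble
  H = (EN − 2FM + GL) / (2(EG − F²)) = (24*u^2 + 144*v^2 + 7)/(4*u^2 + 144*v^2 + 1)^(3/2).
At (u, v) = (-3, 3/2): H = 547/6859.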